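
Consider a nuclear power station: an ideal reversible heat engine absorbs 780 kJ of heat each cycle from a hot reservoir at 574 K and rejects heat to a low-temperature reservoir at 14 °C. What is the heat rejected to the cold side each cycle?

Q_C ≈ 390.2 kJ

T_C = 14 °C → 14 + 273.15 = 287.15 K.
Carnot efficiency: η = 1 − T_C/T_H = 1 − 287.15/574.00 = 0.4997.
For a reversible cycle Q_C/Q_H = T_C/T_H, so Q_C = 780 × 287.15/574.00 = 390.2 kJ.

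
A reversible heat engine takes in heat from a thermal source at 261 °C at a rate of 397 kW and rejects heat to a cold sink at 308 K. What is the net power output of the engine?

Ẇ ≈ 168 kW

T_H = 261 °C → 261 + 273.15 = 534.15 K.
Since the cycle is reversible, η = 1 − T_C/T_H = 1 − 308.00/534.15 = 0.4234.
W = η·Q_H = 0.4234 × 397 = 168 kW.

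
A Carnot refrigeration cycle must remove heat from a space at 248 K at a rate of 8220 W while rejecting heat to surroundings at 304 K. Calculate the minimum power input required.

Carnot COP: COP_R = T_C/(T_H − T_C) = 248.00/56.00 = 4.4286.
W = Q_C/COP_R = 8220/4.4286 = 1856 W.

Ẇ_in ≈ 1856 W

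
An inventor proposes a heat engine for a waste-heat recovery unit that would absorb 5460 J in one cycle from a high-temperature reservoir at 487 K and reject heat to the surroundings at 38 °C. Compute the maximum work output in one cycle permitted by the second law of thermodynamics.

W_max ≈ 1970 J

T_C = 38 °C → 38 + 273.15 = 311.15 K.
No engine can exceed the Carnot limit: η_max = 1 − T_C/T_H = 1 − 311.15/487.00 = 0.3611.
W_max = η_max · Q_H = 0.3611 × 5460 = 1970 J.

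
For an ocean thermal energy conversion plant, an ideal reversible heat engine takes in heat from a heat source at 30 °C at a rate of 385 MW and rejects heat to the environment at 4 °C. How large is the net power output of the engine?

Ẇ ≈ 33.0 MW

T_H = 30 °C → 30 + 273.15 = 303.15 K.
T_C = 4 °C → 4 + 273.15 = 277.15 K.
Carnot efficiency: η = 1 − T_C/T_H = 1 − 277.15/303.15 = 0.0858.
W = η·Q_H = 0.0858 × 385 = 33.0 MW.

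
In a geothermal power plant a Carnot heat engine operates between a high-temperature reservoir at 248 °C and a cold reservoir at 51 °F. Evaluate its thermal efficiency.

T_H = 248 °C → 248 + 273.15 = 521.15 K.
T_C = 51 °F → (51 − 32) × 5/9 = 10.56 °C = 283.71 K.
Carnot efficiency: η = 1 − T_C/T_H = 1 − 283.71/521.15 = 0.4556.

η ≈ 0.4556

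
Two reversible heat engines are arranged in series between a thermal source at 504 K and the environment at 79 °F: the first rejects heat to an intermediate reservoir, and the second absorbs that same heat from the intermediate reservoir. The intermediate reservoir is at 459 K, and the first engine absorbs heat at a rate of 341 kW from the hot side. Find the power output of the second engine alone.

Ẇ₂ ≈ 108 kW

T_C = 79 °F → (79 − 32) × 5/9 = 26.11 °C = 299.26 K.
Heat entering the second stage: Q_m = Q_H·(T_m/T_H) = 341 × 459.00/504.00 = 311 kW.
Second-stage efficiency η₂ = 1 − T_C/T_m = 1 − 299.26/459.00 = 0.3480, so W₂ = η₂·Q_m = 108 kW.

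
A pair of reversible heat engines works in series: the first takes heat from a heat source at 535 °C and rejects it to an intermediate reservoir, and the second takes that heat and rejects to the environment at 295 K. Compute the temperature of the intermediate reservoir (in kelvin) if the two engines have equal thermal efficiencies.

T_H = 535 °C → 535 + 273.15 = 808.15 K.
Equal efficiencies require 1 − T_m/T_H = 1 − T_C/T_m, i.e. T_m/T_H = T_C/T_m, so T_m = √(T_H·T_C) = √(808.15 × 295.00) = 488.3 K.

T_m ≈ 488.3 K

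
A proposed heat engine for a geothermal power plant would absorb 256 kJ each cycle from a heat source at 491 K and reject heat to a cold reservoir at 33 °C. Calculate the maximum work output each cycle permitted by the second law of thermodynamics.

T_C = 33 °C → 33 + 273.15 = 306.15 K.
By the Carnot theorem, η_max = 1 − T_C/T_H = 1 − 306.15/491.00 = 0.3765.
W_max = η_max · Q_H = 0.3765 × 256 = 96.38 kJ.

W_max ≈ 96.38 kJ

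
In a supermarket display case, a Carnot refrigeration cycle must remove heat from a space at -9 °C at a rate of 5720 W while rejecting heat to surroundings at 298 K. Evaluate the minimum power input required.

T_C = -9 °C → -9 + 273.15 = 264.15 K.
For a reversible refrigerator, COP_R = T_C/(T_H − T_C) = 264.15/33.85 = 7.8035.
W = Q_C/COP_R = 5720/7.8035 = 733.0 W.

Ẇ_in ≈ 733.0 W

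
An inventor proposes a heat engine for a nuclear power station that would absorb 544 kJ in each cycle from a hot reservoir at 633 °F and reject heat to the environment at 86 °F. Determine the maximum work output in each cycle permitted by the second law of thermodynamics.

W_max ≈ 272.3 kJ

T_H = 633 °F → (633 − 32) × 5/9 = 333.89 °C = 607.04 K.
T_C = 86 °F → (86 − 32) × 5/9 = 30.00 °C = 303.15 K.
By the Carnot theorem, η_max = 1 − T_C/T_H = 1 − 303.15/607.04 = 0.5006.
W_max = η_max · Q_H = 0.5006 × 544 = 272.3 kJ.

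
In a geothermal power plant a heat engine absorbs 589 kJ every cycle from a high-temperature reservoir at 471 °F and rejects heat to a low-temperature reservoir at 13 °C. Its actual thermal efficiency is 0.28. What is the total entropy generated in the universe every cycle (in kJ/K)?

T_H = 471 °F → (471 − 32) × 5/9 = 243.89 °C = 517.04 K.
T_C = 13 °C → 13 + 273.15 = 286.15 K.
W = η·Q_H = 0.28 × 589 = 164.9 kJ, so Q_C = Q_H − W = 424.1 kJ.
Entropy balance on the reservoirs: −Q_H/T_H = -1.139 kJ/K, +Q_C/T_C = 1.482 kJ/K.
ΔS_univ = −Q_H/T_H + Q_C/T_C = 0.343 kJ/K (> 0, since η = 0.28 < η_Carnot = 0.447).

ΔS_univ ≈ 0.343 kJ/K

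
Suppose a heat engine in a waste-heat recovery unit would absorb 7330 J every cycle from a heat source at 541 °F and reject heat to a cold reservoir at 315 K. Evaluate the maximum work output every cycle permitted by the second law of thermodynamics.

W_max ≈ 3180 J

T_H = 541 °F → (541 − 32) × 5/9 = 282.78 °C = 555.93 K.
By the Carnot theorem, η_max = 1 − T_C/T_H = 1 − 315.00/555.93 = 0.4334.
W_max = η_max · Q_H = 0.4334 × 7330 = 3180 J.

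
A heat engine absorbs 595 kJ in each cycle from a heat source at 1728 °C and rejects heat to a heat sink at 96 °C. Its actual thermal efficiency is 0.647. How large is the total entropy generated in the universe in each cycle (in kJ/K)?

T_H = 1728 °C → 1728 + 273.15 = 2001.15 K.
T_C = 96 °C → 96 + 273.15 = 369.15 K.
W = η·Q_H = 0.647 × 595 = 385.0 kJ, so Q_C = Q_H − W = 210.0 kJ.
Reservoir entropy changes: ΔS_H = −Q_H/T_H = −595/2001.15 = -0.2973 kJ/K and ΔS_C = +Q_C/T_C = 210.0/369.15 = 0.5690 kJ/K.
ΔS_univ = −Q_H/T_H + Q_C/T_C = 0.2716 kJ/K (> 0, since η = 0.647 < η_Carnot = 0.816).

ΔS_univ ≈ 0.2716 kJ/K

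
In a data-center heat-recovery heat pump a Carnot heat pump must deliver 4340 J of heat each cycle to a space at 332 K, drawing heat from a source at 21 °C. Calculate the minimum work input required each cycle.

T_C = 21 °C → 21 + 273.15 = 294.15 K.
The Carnot heat-pump COP is COP_HP = T_H/(T_H − T_C) = 332.00/37.85 = 8.7715.
W = Q_H/COP_HP = 4340/8.7715 = 495 J.

W_in ≈ 495 J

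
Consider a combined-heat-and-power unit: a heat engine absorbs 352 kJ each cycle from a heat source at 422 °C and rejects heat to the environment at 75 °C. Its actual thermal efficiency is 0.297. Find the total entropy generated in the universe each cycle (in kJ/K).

T_H = 422 °C → 422 + 273.15 = 695.15 K.
T_C = 75 °C → 75 + 273.15 = 348.15 K.
W = η·Q_H = 0.297 × 352 = 104.5 kJ, so Q_C = Q_H − W = 247.5 kJ.
The hot reservoir loses entropy Q_H/T_H = 352/695.15 = 0.5064 kJ/K; the cold reservoir gains Q_C/T_C = 247.5/348.15 = 0.7108 kJ/K.
ΔS_univ = −Q_H/T_H + Q_C/T_C = 0.204 kJ/K (> 0, since η = 0.297 < η_Carnot = 0.499).

ΔS_univ ≈ 0.204 kJ/K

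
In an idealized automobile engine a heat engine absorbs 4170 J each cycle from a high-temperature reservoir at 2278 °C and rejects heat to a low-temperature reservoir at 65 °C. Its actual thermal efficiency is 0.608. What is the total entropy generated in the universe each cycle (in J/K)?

ΔS_univ ≈ 3.200 J/K

T_H = 2278 °C → 2278 + 273.15 = 2551.15 K.
T_C = 65 °C → 65 + 273.15 = 338.15 K.
W = η·Q_H = 0.608 × 4170 = 2535 J, so Q_C = Q_H − W = 1635 J.
Reservoir entropy changes: ΔS_H = −Q_H/T_H = −4170/2551.15 = -1.635 J/K and ΔS_C = +Q_C/T_C = 1635/338.15 = 4.834 J/K.
ΔS_univ = −Q_H/T_H + Q_C/T_C = 3.200 J/K (> 0, since η = 0.608 < η_Carnot = 0.867).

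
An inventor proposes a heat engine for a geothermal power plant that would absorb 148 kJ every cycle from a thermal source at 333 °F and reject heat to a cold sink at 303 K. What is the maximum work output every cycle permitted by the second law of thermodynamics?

W_max ≈ 46.17 kJ

T_H = 333 °F → (333 − 32) × 5/9 = 167.22 °C = 440.37 K.
The second-law ceiling is the Carnot efficiency, η_max = 1 − T_C/T_H = 1 − 303.00/440.37 = 0.3119.
W_max = η_max · Q_H = 0.3119 × 148 = 46.17 kJ.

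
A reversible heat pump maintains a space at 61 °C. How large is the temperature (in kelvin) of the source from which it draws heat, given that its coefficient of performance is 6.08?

T_H = 61 °C → 61 + 273.15 = 334.15 K.
COP_HP = T_H/(T_H − T_C) ⇒ T_C = T_H·(COP_HP − 1)/COP_HP = 334.15 × (6.08 − 1)/6.08 = 279.2 K.

T_C ≈ 279.2 K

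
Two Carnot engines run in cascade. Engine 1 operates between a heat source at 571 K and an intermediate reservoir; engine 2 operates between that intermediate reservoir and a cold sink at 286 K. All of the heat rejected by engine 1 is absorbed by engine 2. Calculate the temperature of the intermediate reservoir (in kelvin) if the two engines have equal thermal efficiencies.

T_m ≈ 404 K

Equal efficiencies require 1 − T_m/T_H = 1 − T_C/T_m, i.e. T_m/T_H = T_C/T_m, so T_m = √(T_H·T_C) = √(571.00 × 286.00) = 404 K.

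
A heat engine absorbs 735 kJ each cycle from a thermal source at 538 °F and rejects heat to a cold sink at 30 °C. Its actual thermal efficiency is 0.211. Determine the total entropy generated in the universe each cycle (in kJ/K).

ΔS_univ ≈ 0.587 kJ/K

T_H = 538 °F → (538 − 32) × 5/9 = 281.11 °C = 554.26 K.
T_C = 30 °C → 30 + 273.15 = 303.15 K.
W = η·Q_H = 0.211 × 735 = 155.1 kJ, so Q_C = Q_H − W = 579.9 kJ.
Entropy balance on the reservoirs: −Q_H/T_H = -1.326 kJ/K, +Q_C/T_C = 1.913 kJ/K.
ΔS_univ = −Q_H/T_H + Q_C/T_C = 0.587 kJ/K (> 0, since η = 0.211 < η_Carnot = 0.453).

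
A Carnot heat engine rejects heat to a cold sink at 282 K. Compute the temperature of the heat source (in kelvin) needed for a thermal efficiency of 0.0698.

T_H ≈ 303 K

From η = 1 − T_C/T_H, solving for T_H gives T_H = T_C/(1 − η) = 282.00/(1 − 0.0698) = 303 K.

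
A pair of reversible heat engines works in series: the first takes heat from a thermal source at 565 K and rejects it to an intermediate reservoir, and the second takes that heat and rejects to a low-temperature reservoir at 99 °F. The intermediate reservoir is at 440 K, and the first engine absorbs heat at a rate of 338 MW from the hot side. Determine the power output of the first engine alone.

Ẇ₁ ≈ 74.8 MW

T_C = 99 °F → (99 − 32) × 5/9 = 37.22 °C = 310.37 K.
First-stage efficiency η₁ = 1 − T_m/T_H = 1 − 440.00/565.00 = 0.2212.
W₁ = η₁·Q_H = 0.2212 × 338 = 74.8 MW.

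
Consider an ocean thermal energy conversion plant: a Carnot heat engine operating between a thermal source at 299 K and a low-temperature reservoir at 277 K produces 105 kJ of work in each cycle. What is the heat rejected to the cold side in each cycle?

Carnot efficiency: η = 1 − T_C/T_H = 1 − 277.00/299.00 = 0.0736.
Since Q_C/Q_H = T_C/T_H and Q_H = W/η, Q_C = W·T_C/(T_H − T_C) = 105 × 277.00/22.00 = 1320 kJ.

Q_C ≈ 1320 kJ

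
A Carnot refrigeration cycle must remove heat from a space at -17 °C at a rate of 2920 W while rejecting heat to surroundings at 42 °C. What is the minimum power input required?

T_H = 42 °C → 42 + 273.15 = 315.15 K.
T_C = -17 °C → -17 + 273.15 = 256.15 K.
COP_R = T_C/(T_H − T_C) = 256.15/59.00 = 4.3415.
W = Q_C/COP_R = 2920/4.3415 = 673 W.

Ẇ_in ≈ 673 W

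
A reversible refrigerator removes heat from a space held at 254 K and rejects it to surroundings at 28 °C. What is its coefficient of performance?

T_H = 28 °C → 28 + 273.15 = 301.15 K.
For a reversible refrigerator, COP_R = T_C/(T_H − T_C) = 254.00/(301.15 − 254.00) = 5.39.

COP_R ≈ 5.39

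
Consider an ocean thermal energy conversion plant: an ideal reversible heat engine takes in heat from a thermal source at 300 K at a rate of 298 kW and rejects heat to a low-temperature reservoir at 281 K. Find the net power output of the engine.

Ẇ ≈ 18.9 kW

η_rev = 1 − T_C/T_H = 1 − 281.00/300.00 = 0.0633.
W = η·Q_H = 0.0633 × 298 = 18.9 kW.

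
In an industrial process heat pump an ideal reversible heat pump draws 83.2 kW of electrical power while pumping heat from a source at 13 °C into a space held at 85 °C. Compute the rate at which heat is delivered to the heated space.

T_H = 85 °C → 85 + 273.15 = 358.15 K.
T_C = 13 °C → 13 + 273.15 = 286.15 K.
Reversible heating COP: COP_HP = T_H/(T_H − T_C) = 358.15/72.00 = 4.9743.
Q_H = COP_HP · W = 4.9743 × 83.2 = 414 kW.

Q̇_H ≈ 414 kW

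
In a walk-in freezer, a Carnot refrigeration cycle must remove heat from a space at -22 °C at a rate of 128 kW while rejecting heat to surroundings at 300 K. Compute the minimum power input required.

Ẇ_in ≈ 24.90 kW

T_C = -22 °C → -22 + 273.15 = 251.15 K.
For a reversible refrigerator, COP_R = T_C/(T_H − T_C) = 251.15/48.85 = 5.1412.
W = Q_C/COP_R = 128/5.1412 = 24.90 kW.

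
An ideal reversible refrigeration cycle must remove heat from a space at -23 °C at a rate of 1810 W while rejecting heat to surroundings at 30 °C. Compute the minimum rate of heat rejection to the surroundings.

Q̇_H ≈ 2190 W

T_H = 30 °C → 30 + 273.15 = 303.15 K.
T_C = -23 °C → -23 + 273.15 = 250.15 K.
For a reversible cycle Q_H/Q_C = T_H/T_C, so Q_H = Q_C·T_H/T_C = 1810 × 303.15/250.15 = 2190 W.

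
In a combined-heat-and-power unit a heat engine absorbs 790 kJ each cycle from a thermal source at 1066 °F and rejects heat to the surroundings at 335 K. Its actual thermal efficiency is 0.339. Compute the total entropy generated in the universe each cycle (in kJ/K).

ΔS_univ ≈ 0.6267 kJ/K

T_H = 1066 °F → (1066 − 32) × 5/9 = 574.44 °C = 847.59 K.
W = η·Q_H = 0.339 × 790 = 267.8 kJ, so Q_C = Q_H − W = 522.2 kJ.
The hot reservoir loses entropy Q_H/T_H = 790/847.59 = 0.9320 kJ/K; the cold reservoir gains Q_C/T_C = 522.2/335.00 = 1.559 kJ/K.
ΔS_univ = −Q_H/T_H + Q_C/T_C = 0.6267 kJ/K (> 0, since η = 0.339 < η_Carnot = 0.605).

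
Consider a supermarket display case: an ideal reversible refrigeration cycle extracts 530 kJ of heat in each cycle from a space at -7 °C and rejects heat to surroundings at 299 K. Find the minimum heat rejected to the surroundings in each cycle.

Q_H ≈ 595 kJ

T_C = -7 °C → -7 + 273.15 = 266.15 K.
For a reversible cycle Q_H/Q_C = T_H/T_C, so Q_H = Q_C·T_H/T_C = 530 × 299.00/266.15 = 595 kJ.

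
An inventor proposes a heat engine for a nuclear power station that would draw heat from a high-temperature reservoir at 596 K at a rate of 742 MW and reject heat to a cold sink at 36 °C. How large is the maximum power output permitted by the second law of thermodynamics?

T_C = 36 °C → 36 + 273.15 = 309.15 K.
By the Carnot theorem, η_max = 1 − T_C/T_H = 1 − 309.15/596.00 = 0.4813.
W_max = η_max · Q_H = 0.4813 × 742 = 357.1 MW.

Ẇ_max ≈ 357.1 MW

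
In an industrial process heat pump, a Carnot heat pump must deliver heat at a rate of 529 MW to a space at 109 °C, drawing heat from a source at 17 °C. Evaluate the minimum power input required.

Ẇ_in ≈ 127 MW

T_H = 109 °C → 109 + 273.15 = 382.15 K.
T_C = 17 °C → 17 + 273.15 = 290.15 K.
Reversible heating COP: COP_HP = T_H/(T_H − T_C) = 382.15/92.00 = 4.1538.
W = Q_H/COP_HP = 529/4.1538 = 127 MW.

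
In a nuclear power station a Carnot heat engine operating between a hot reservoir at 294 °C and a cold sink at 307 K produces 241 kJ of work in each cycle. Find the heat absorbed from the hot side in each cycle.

T_H = 294 °C → 294 + 273.15 = 567.15 K.
The Carnot efficiency is η = 1 − T_C/T_H = 1 − 307.00/567.15 = 0.4587.
Q_H = W/η = 241/0.4587 = 525 kJ.

Q_H ≈ 525 kJ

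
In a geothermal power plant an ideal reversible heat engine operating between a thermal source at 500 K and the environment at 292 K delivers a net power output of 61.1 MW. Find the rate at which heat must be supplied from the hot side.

Q̇_H ≈ 147 MW

Carnot efficiency: η = 1 − T_C/T_H = 1 − 292.00/500.00 = 0.4160.
Q_H = W/η = 61.1/0.4160 = 147 MW.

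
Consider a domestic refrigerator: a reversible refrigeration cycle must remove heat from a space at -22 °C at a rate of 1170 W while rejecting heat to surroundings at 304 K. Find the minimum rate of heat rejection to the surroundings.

T_C = -22 °C → -22 + 273.15 = 251.15 K.
For a reversible cycle Q_H/Q_C = T_H/T_C, so Q_H = Q_C·T_H/T_C = 1170 × 304.00/251.15 = 1420 W.

Q̇_H ≈ 1420 W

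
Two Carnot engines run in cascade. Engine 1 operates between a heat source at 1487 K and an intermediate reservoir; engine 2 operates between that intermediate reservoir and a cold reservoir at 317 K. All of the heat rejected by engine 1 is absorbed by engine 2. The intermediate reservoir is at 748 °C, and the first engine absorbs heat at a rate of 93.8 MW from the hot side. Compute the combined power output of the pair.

Ẇ_total ≈ 73.8 MW

Two reversible stages in series are equivalent to a single Carnot engine between T_H and T_C, so η_total = 1 − T_C/T_H = 1 − 317.00/1487.00 = 0.7868.
W_total = η_total · Q_H = 0.7868 × 93.8 = 73.8 MW.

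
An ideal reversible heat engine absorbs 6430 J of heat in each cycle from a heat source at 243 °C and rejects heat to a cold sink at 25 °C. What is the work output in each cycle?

T_H = 243 °C → 243 + 273.15 = 516.15 K.
T_C = 25 °C → 25 + 273.15 = 298.15 K.
For a reversible engine, η = 1 − T_C/T_H = 1 − 298.15/516.15 = 0.4224.
W = η·Q_H = 0.4224 × 6430 = 2720 J.

W ≈ 2720 J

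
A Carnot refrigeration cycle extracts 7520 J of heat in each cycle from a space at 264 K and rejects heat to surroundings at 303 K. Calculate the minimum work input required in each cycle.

W_in ≈ 1110 J

For a reversible refrigerator, COP_R = T_C/(T_H − T_C) = 264.00/39.00 = 6.7692.
W = Q_C/COP_R = 7520/6.7692 = 1110 J.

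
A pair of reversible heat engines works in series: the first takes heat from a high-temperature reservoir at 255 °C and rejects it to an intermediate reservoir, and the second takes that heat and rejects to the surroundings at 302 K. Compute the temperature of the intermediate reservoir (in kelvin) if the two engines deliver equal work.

T_H = 255 °C → 255 + 273.15 = 528.15 K.
For reversible stages Q_m = Q_H·(T_m/T_H). Setting W₁ = Q_H(1 − T_m/T_H) equal to W₂ = Q_m(1 − T_C/T_m) = Q_H·(T_m − T_C)/T_H gives T_H − T_m = T_m − T_C, so T_m = (T_H + T_C)/2 = (528.15 + 302.00)/2 = 415 K.

T_m ≈ 415 K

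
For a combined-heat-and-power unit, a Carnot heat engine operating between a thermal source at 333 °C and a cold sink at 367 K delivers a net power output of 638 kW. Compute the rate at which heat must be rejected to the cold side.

Q̇_C ≈ 979 kW

T_H = 333 °C → 333 + 273.15 = 606.15 K.
The Carnot efficiency is η = 1 − T_C/T_H = 1 − 367.00/606.15 = 0.3945.
Since Q_C/Q_H = T_C/T_H and Q_H = W/η, Q_C = W·T_C/(T_H − T_C) = 638 × 367.00/239.15 = 979 kW.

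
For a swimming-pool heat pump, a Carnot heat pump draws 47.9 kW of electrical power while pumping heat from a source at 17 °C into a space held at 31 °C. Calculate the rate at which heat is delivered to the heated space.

Q̇_H ≈ 1041 kW

T_H = 31 °C → 31 + 273.15 = 304.15 K.
T_C = 17 °C → 17 + 273.15 = 290.15 K.
The Carnot heat-pump COP is COP_HP = T_H/(T_H − T_C) = 304.15/14.00 = 21.7250.
Q_H = COP_HP · W = 21.7250 × 47.9 = 1041 kW.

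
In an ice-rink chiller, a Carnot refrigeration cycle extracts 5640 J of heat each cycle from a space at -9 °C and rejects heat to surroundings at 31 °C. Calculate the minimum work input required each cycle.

W_in ≈ 854 J

T_H = 31 °C → 31 + 273.15 = 304.15 K.
T_C = -9 °C → -9 + 273.15 = 264.15 K.
For a reversible refrigerator, COP_R = T_C/(T_H − T_C) = 264.15/40.00 = 6.6037.
W = Q_C/COP_R = 5640/6.6037 = 854 J.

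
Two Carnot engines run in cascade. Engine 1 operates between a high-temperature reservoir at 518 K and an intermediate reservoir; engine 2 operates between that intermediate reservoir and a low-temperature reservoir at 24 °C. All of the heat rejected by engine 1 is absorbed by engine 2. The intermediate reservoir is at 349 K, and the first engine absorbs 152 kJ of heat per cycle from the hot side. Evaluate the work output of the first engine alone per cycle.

T_C = 24 °C → 24 + 273.15 = 297.15 K.
First-stage efficiency η₁ = 1 − T_m/T_H = 1 − 349.00/518.00 = 0.3263.
W₁ = η₁·Q_H = 0.3263 × 152 = 49.6 kJ.

W₁ ≈ 49.6 kJ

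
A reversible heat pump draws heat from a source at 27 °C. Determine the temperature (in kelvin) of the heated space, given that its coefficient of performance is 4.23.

T_H ≈ 393 K

T_C = 27 °C → 27 + 273.15 = 300.15 K.
COP_HP = T_H/(T_H − T_C) ⇒ T_H = T_C·COP_HP/(COP_HP − 1) = 300.15 × 4.23/(4.23 − 1) = 393 K.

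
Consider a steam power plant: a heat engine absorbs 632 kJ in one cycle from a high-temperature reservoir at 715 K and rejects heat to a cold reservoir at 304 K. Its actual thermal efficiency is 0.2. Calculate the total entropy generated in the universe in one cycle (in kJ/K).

W = η·Q_H = 0.2 × 632 = 126.4 kJ, so Q_C = Q_H − W = 505.6 kJ.
Reservoir entropy changes: ΔS_H = −Q_H/T_H = −632/715.00 = -0.8839 kJ/K and ΔS_C = +Q_C/T_C = 505.6/304.00 = 1.663 kJ/K.
ΔS_univ = −Q_H/T_H + Q_C/T_C = 0.7792 kJ/K (> 0, since η = 0.2 < η_Carnot = 0.575).

ΔS_univ ≈ 0.7792 kJ/K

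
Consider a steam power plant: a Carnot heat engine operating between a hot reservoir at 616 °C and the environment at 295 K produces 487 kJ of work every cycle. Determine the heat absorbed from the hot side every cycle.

Q_H ≈ 729 kJ

T_H = 616 °C → 616 + 273.15 = 889.15 K.
η_rev = 1 − T_C/T_H = 1 − 295.00/889.15 = 0.6682.
Q_H = W/η = 487/0.6682 = 729 kJ.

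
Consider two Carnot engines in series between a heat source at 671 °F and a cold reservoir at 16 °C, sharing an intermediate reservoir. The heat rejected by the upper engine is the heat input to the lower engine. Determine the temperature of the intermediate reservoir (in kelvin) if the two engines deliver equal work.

T_H = 671 °F → (671 − 32) × 5/9 = 355.00 °C = 628.15 K.
T_C = 16 °C → 16 + 273.15 = 289.15 K.
For reversible stages Q_m = Q_H·(T_m/T_H). Setting W₁ = Q_H(1 − T_m/T_H) equal to W₂ = Q_m(1 − T_C/T_m) = Q_H·(T_m − T_C)/T_H gives T_H − T_m = T_m − T_C, so T_m = (T_H + T_C)/2 = (628.15 + 289.15)/2 = 458.6 K.

T_m ≈ 458.6 K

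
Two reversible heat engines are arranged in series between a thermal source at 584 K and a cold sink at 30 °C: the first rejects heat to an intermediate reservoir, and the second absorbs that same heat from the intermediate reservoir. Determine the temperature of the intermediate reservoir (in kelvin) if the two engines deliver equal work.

T_m ≈ 443.6 K

T_C = 30 °C → 30 + 273.15 = 303.15 K.
For reversible stages Q_m = Q_H·(T_m/T_H). Setting W₁ = Q_H(1 − T_m/T_H) equal to W₂ = Q_m(1 − T_C/T_m) = Q_H·(T_m − T_C)/T_H gives T_H − T_m = T_m − T_C, so T_m = (T_H + T_C)/2 = (584.00 + 303.15)/2 = 443.6 K.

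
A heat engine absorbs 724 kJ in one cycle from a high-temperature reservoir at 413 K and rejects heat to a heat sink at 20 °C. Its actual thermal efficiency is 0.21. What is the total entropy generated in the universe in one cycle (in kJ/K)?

ΔS_univ ≈ 0.198 kJ/K

T_C = 20 °C → 20 + 273.15 = 293.15 K.
W = η·Q_H = 0.21 × 724 = 152.0 kJ, so Q_C = Q_H − W = 572.0 kJ.
Entropy balance on the reservoirs: −Q_H/T_H = -1.753 kJ/K, +Q_C/T_C = 1.951 kJ/K.
ΔS_univ = −Q_H/T_H + Q_C/T_C = 0.198 kJ/K (> 0, since η = 0.21 < η_Carnot = 0.290).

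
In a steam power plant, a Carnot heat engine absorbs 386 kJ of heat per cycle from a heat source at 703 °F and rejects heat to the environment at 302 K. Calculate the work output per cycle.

W ≈ 206 kJ

T_H = 703 °F → (703 − 32) × 5/9 = 372.78 °C = 645.93 K.
Carnot efficiency: η = 1 − T_C/T_H = 1 − 302.00/645.93 = 0.5325.
W = η·Q_H = 0.5325 × 386 = 206 kJ.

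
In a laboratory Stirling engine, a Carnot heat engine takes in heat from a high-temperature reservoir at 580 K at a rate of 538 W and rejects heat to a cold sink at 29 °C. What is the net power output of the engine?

T_C = 29 °C → 29 + 273.15 = 302.15 K.
Since the cycle is reversible, η = 1 − T_C/T_H = 1 − 302.15/580.00 = 0.4791.
W = η·Q_H = 0.4791 × 538 = 258 W.

Ẇ ≈ 258 W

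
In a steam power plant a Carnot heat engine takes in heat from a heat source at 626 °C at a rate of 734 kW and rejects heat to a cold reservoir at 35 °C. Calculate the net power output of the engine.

T_H = 626 °C → 626 + 273.15 = 899.15 K.
T_C = 35 °C → 35 + 273.15 = 308.15 K.
η_rev = 1 − T_C/T_H = 1 − 308.15/899.15 = 0.6573.
W = η·Q_H = 0.6573 × 734 = 482.4 kW.

Ẇ ≈ 482.4 kW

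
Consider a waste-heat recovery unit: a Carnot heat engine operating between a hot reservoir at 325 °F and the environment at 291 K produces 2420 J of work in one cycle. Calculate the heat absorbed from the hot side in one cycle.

Q_H ≈ 7279 J

T_H = 325 °F → (325 − 32) × 5/9 = 162.78 °C = 435.93 K.
Carnot efficiency: η = 1 − T_C/T_H = 1 − 291.00/435.93 = 0.3325.
Q_H = W/η = 2420/0.3325 = 7279 J.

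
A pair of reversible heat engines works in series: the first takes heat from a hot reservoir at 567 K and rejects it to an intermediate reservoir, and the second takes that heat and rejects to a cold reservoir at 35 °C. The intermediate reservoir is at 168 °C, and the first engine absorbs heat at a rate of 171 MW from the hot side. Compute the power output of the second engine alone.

T_C = 35 °C → 35 + 273.15 = 308.15 K.
T_m = 168 °C → 168 + 273.15 = 441.15 K.
Heat entering the second stage: Q_m = Q_H·(T_m/T_H) = 171 × 441.15/567.00 = 133 MW.
Second-stage efficiency η₂ = 1 − T_C/T_m = 1 − 308.15/441.15 = 0.3015, so W₂ = η₂·Q_m = 40.1 MW.

Ẇ₂ ≈ 40.1 MW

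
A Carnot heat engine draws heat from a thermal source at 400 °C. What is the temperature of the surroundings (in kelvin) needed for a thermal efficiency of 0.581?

T_H = 400 °C → 400 + 273.15 = 673.15 K.
From η = 1 − T_C/T_H, T_C = T_H·(1 − η) = 673.15 × (1 − 0.581) = 282 K.

T_C ≈ 282 K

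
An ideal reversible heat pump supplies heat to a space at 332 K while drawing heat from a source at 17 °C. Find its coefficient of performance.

T_C = 17 °C → 17 + 273.15 = 290.15 K.
COP_HP = T_H/(T_H − T_C) = 332.00/(332.00 − 290.15) = 7.933.

COP_HP ≈ 7.933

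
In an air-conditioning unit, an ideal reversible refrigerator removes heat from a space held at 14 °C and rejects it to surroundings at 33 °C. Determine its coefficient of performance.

T_H = 33 °C → 33 + 273.15 = 306.15 K.
T_C = 14 °C → 14 + 273.15 = 287.15 K.
The reversible coefficient of performance is COP_R = T_C/(T_H − T_C) = 287.15/(306.15 − 287.15) = 15.11.

COP_R ≈ 15.11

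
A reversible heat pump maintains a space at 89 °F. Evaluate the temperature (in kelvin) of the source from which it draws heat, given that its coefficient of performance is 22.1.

T_C ≈ 291 K

T_H = 89 °F → (89 − 32) × 5/9 = 31.67 °C = 304.82 K.
COP_HP = T_H/(T_H − T_C) ⇒ T_C = T_H·(COP_HP − 1)/COP_HP = 304.82 × (22.1 − 1)/22.1 = 291 K.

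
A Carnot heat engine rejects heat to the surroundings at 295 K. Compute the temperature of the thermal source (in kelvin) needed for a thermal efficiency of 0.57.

T_H ≈ 686 K

From η = 1 − T_C/T_H, solving for T_H gives T_H = T_C/(1 − η) = 295.00/(1 − 0.57) = 686 K.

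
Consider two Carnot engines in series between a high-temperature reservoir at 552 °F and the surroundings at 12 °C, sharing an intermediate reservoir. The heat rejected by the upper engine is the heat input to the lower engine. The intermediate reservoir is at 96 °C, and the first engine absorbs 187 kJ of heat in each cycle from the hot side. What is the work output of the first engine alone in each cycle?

W₁ ≈ 64.18 kJ

T_H = 552 °F → (552 − 32) × 5/9 = 288.89 °C = 562.04 K.
T_C = 12 °C → 12 + 273.15 = 285.15 K.
T_m = 96 °C → 96 + 273.15 = 369.15 K.
First-stage efficiency η₁ = 1 − T_m/T_H = 1 − 369.15/562.04 = 0.3432.
W₁ = η₁·Q_H = 0.3432 × 187 = 64.18 kJ.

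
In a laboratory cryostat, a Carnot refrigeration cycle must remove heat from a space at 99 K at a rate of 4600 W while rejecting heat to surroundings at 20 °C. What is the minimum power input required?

Ẇ_in ≈ 9020 W

T_H = 20 °C → 20 + 273.15 = 293.15 K.
The reversible coefficient of performance is COP_R = T_C/(T_H − T_C) = 99.00/194.15 = 0.5099.
W = Q_C/COP_R = 4600/0.5099 = 9020 W.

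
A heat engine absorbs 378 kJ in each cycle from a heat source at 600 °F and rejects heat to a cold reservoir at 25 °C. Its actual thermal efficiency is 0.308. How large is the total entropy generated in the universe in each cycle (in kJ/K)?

T_H = 600 °F → (600 − 32) × 5/9 = 315.56 °C = 588.71 K.
T_C = 25 °C → 25 + 273.15 = 298.15 K.
W = η·Q_H = 0.308 × 378 = 116.4 kJ, so Q_C = Q_H − W = 261.6 kJ.
Reservoir entropy changes: ΔS_H = −Q_H/T_H = −378/588.71 = -0.6421 kJ/K and ΔS_C = +Q_C/T_C = 261.6/298.15 = 0.8773 kJ/K.
ΔS_univ = −Q_H/T_H + Q_C/T_C = 0.235 kJ/K (> 0, since η = 0.308 < η_Carnot = 0.494).

ΔS_univ ≈ 0.235 kJ/K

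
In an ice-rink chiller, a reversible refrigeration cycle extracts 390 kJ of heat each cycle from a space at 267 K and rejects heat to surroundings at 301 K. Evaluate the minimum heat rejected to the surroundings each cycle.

For a reversible cycle Q_H/Q_C = T_H/T_C, so Q_H = Q_C·T_H/T_C = 390 × 301.00/267.00 = 440 kJ.

Q_H ≈ 440 kJ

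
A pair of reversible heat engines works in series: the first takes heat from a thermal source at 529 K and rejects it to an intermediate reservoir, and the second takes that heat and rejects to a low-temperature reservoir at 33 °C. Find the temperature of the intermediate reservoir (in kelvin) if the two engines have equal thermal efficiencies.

T_C = 33 °C → 33 + 273.15 = 306.15 K.
Equal efficiencies require 1 − T_m/T_H = 1 − T_C/T_m, i.e. T_m/T_H = T_C/T_m, so T_m = √(T_H·T_C) = √(529.00 × 306.15) = 402 K.

T_m ≈ 402 K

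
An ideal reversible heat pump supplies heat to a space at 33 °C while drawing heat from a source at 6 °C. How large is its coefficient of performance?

COP_HP ≈ 11.34

T_H = 33 °C → 33 + 273.15 = 306.15 K.
T_C = 6 °C → 6 + 273.15 = 279.15 K.
COP_HP = T_H/(T_H − T_C) = 306.15/(306.15 − 279.15) = 11.34.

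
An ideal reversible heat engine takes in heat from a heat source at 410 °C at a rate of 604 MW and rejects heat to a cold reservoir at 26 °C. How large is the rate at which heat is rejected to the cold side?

T_H = 410 °C → 410 + 273.15 = 683.15 K.
T_C = 26 °C → 26 + 273.15 = 299.15 K.
Since the cycle is reversible, η = 1 − T_C/T_H = 1 − 299.15/683.15 = 0.5621.
For a reversible cycle Q_C/Q_H = T_C/T_H, so Q_C = 604 × 299.15/683.15 = 264 MW.

Q̇_C ≈ 264 MW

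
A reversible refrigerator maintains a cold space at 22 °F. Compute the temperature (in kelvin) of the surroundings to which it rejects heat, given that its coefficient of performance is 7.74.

T_C = 22 °F → (22 − 32) × 5/9 = -5.56 °C = 267.59 K.
COP_R = T_C/(T_H − T_C) ⇒ T_H = T_C·(1 + 1/COP_R) = 267.59 × (1 + 1/7.74) = 302 K.

T_H ≈ 302 K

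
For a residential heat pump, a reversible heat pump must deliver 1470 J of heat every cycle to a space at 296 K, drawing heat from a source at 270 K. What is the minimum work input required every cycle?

For a reversible heat pump, COP_HP = T_H/(T_H − T_C) = 296.00/26.00 = 11.3846.
W = Q_H/COP_HP = 1470/11.3846 = 129 J.

W_in ≈ 129 J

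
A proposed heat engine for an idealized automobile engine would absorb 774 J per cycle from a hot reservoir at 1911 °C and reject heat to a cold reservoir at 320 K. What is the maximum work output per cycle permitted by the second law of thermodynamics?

T_H = 1911 °C → 1911 + 273.15 = 2184.15 K.
No engine can exceed the Carnot limit: η_max = 1 − T_C/T_H = 1 − 320.00/2184.15 = 0.8535.
W_max = η_max · Q_H = 0.8535 × 774 = 661 J.

W_max ≈ 661 J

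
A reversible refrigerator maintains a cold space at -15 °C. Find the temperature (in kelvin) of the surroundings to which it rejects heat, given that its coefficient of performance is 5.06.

T_H ≈ 309.2 K

T_C = -15 °C → -15 + 273.15 = 258.15 K.
COP_R = T_C/(T_H − T_C) ⇒ T_H = T_C·(1 + 1/COP_R) = 258.15 × (1 + 1/5.06) = 309.2 K.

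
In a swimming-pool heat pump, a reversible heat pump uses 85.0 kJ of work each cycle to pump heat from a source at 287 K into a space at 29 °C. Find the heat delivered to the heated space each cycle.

Q_H ≈ 1695 kJ

T_H = 29 °C → 29 + 273.15 = 302.15 K.
For a reversible heat pump, COP_HP = T_H/(T_H − T_C) = 302.15/15.15 = 19.9439.
Q_H = COP_HP · W = 19.9439 × 85.0 = 1695 kJ.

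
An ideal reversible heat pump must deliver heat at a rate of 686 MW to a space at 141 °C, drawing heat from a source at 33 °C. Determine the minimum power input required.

Ẇ_in ≈ 179 MW

T_H = 141 °C → 141 + 273.15 = 414.15 K.
T_C = 33 °C → 33 + 273.15 = 306.15 K.
For a reversible heat pump, COP_HP = T_H/(T_H − T_C) = 414.15/108.00 = 3.8347.
W = Q_H/COP_HP = 686/3.8347 = 179 MW.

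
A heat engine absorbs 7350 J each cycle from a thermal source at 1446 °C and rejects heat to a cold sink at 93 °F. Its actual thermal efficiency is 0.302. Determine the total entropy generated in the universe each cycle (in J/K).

T_H = 1446 °C → 1446 + 273.15 = 1719.15 K.
T_C = 93 °F → (93 − 32) × 5/9 = 33.89 °C = 307.04 K.
W = η·Q_H = 0.302 × 7350 = 2220 J, so Q_C = Q_H − W = 5130 J.
Reservoir entropy changes: ΔS_H = −Q_H/T_H = −7350/1719.15 = -4.275 J/K and ΔS_C = +Q_C/T_C = 5130/307.04 = 16.71 J/K.
ΔS_univ = −Q_H/T_H + Q_C/T_C = 12.4 J/K (> 0, since η = 0.302 < η_Carnot = 0.821).

ΔS_univ ≈ 12.4 J/K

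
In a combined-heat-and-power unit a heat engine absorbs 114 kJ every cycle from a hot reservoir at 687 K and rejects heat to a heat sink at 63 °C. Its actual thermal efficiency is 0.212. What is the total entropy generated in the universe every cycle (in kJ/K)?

T_C = 63 °C → 63 + 273.15 = 336.15 K.
W = η·Q_H = 0.212 × 114 = 24.17 kJ, so Q_C = Q_H − W = 89.83 kJ.
Entropy balance on the reservoirs: −Q_H/T_H = -0.1659 kJ/K, +Q_C/T_C = 0.2672 kJ/K.
ΔS_univ = −Q_H/T_H + Q_C/T_C = 0.101 kJ/K (> 0, since η = 0.212 < η_Carnot = 0.511).

ΔS_univ ≈ 0.101 kJ/K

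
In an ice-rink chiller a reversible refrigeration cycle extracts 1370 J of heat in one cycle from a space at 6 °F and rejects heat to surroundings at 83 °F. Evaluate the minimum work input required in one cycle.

W_in ≈ 226.5 J

T_H = 83 °F → (83 − 32) × 5/9 = 28.33 °C = 301.48 K.
T_C = 6 °F → (6 − 32) × 5/9 = -14.44 °C = 258.71 K.
For a reversible refrigerator, COP_R = T_C/(T_H − T_C) = 258.71/42.78 = 6.0477.
W = Q_C/COP_R = 1370/6.0477 = 226.5 J.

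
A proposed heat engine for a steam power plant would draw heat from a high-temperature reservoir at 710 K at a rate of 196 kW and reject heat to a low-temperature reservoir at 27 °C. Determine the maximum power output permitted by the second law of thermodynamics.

Ẇ_max ≈ 113.1 kW

T_C = 27 °C → 27 + 273.15 = 300.15 K.
No engine can exceed the Carnot limit: η_max = 1 − T_C/T_H = 1 − 300.15/710.00 = 0.5773.
W_max = η_max · Q_H = 0.5773 × 196 = 113.1 kW.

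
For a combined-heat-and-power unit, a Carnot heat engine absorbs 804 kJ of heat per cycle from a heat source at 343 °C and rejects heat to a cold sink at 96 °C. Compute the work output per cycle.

W ≈ 322 kJ

T_H = 343 °C → 343 + 273.15 = 616.15 K.
T_C = 96 °C → 96 + 273.15 = 369.15 K.
For a reversible engine, η = 1 − T_C/T_H = 1 − 369.15/616.15 = 0.4009.
W = η·Q_H = 0.4009 × 804 = 322 kJ.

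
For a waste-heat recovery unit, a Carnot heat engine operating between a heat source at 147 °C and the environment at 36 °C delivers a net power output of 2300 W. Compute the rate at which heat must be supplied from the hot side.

T_H = 147 °C → 147 + 273.15 = 420.15 K.
T_C = 36 °C → 36 + 273.15 = 309.15 K.
η_rev = 1 − T_C/T_H = 1 − 309.15/420.15 = 0.2642.
Q_H = W/η = 2300/0.2642 = 8710 W.

Q̇_H ≈ 8710 W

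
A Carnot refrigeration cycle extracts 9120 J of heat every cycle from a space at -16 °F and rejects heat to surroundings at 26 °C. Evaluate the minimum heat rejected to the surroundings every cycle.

Q_H ≈ 11100 J

T_H = 26 °C → 26 + 273.15 = 299.15 K.
T_C = -16 °F → (-16 − 32) × 5/9 = -26.67 °C = 246.48 K.
For a reversible cycle Q_H/Q_C = T_H/T_C, so Q_H = Q_C·T_H/T_C = 9120 × 299.15/246.48 = 11100 J.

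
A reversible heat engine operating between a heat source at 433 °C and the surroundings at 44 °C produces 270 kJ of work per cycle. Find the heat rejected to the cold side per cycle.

Q_C ≈ 220.1 kJ

T_H = 433 °C → 433 + 273.15 = 706.15 K.
T_C = 44 °C → 44 + 273.15 = 317.15 K.
The Carnot efficiency is η = 1 − T_C/T_H = 1 − 317.15/706.15 = 0.5509.
Since Q_C/Q_H = T_C/T_H and Q_H = W/η, Q_C = W·T_C/(T_H − T_C) = 270 × 317.15/389.00 = 220.1 kJ.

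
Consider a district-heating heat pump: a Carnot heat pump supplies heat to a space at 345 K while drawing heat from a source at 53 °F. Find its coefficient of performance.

T_C = 53 °F → (53 − 32) × 5/9 = 11.67 °C = 284.82 K.
The Carnot heat-pump COP is COP_HP = T_H/(T_H − T_C) = 345.00/(345.00 − 284.82) = 5.73.

COP_HP ≈ 5.73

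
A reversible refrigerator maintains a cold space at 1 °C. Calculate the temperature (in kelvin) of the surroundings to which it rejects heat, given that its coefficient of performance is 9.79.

T_H ≈ 302 K

T_C = 1 °C → 1 + 273.15 = 274.15 K.
COP_R = T_C/(T_H − T_C) ⇒ T_H = T_C·(1 + 1/COP_R) = 274.15 × (1 + 1/9.79) = 302 K.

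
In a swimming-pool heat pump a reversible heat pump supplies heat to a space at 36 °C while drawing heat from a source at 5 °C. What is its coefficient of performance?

COP_HP ≈ 9.97

T_H = 36 °C → 36 + 273.15 = 309.15 K.
T_C = 5 °C → 5 + 273.15 = 278.15 K.
Reversible heating COP: COP_HP = T_H/(T_H − T_C) = 309.15/(309.15 − 278.15) = 9.97.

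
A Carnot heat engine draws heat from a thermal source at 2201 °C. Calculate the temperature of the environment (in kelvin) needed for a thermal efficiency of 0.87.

T_H = 2201 °C → 2201 + 273.15 = 2474.15 K.
From η = 1 − T_C/T_H, T_C = T_H·(1 − η) = 2474.15 × (1 − 0.87) = 321.6 K.

T_C ≈ 321.6 K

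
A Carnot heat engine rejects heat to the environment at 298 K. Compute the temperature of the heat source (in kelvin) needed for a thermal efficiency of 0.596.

T_H ≈ 738 K

From η = 1 − T_C/T_H, solving for T_H gives T_H = T_C/(1 − η) = 298.00/(1 − 0.596) = 738 K.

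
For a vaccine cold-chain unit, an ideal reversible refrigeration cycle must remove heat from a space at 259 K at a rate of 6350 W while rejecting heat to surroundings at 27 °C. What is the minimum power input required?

Ẇ_in ≈ 1009 W

T_H = 27 °C → 27 + 273.15 = 300.15 K.
Carnot COP: COP_R = T_C/(T_H − T_C) = 259.00/41.15 = 6.2940.
W = Q_C/COP_R = 6350/6.2940 = 1009 W.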